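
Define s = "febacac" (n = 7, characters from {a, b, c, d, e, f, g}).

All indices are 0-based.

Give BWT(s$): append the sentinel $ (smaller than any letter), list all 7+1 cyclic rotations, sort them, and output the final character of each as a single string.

ccbeaaf$

rank  rotation  last
    0  $febacac  c
    1  ac$febac  c
    2  acac$feb  b
    3  bacac$fe  e
    4  c$febaca  a
    5  cac$feba  a
    6  ebacac$f  f
    7  febacac$  $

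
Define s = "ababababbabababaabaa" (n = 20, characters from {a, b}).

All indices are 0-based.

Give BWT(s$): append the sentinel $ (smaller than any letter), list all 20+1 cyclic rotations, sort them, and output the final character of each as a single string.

aabbabbb$bbbaaaabaaaa

rank  rotation               last
    0  $ababababbabababaabaa  a
    1  a$ababababbabababaaba  a
    2  aa$ababababbabababaab  b
    3  aabaa$ababababbababab  b
    4  abaa$ababababbabababa  a
    5  abaabaa$ababababbabab  b
    6  ababaabaa$ababababbab  b
    7  abababaabaa$ababababb  b
    8  ababababbabababaabaa$  $
    9  abababbabababaabaa$ab  b
   10  ababbabababaabaa$abab  b
   11  abbabababaabaa$ababab  b
   12  baa$ababababbabababaa  a
   13  baabaa$ababababbababa  a
   14  babaabaa$ababababbaba  a
   15  bababaabaa$ababababba  a
   16  babababaabaa$abababab  b
   17  babababbabababaabaa$a  a
   18  bababbabababaabaa$aba  a
   19  babbabababaabaa$ababa  a
   20  bbabababaabaa$abababa  a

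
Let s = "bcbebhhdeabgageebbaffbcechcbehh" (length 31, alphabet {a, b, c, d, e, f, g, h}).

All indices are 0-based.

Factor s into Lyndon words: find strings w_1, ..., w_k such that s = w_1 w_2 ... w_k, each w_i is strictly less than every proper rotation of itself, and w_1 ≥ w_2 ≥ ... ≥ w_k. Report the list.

["bcbebhhde", "abgageebbaffbcechcbehh"]

emit factor 1: 'bcbebhhde' (i=0, period=9)
emit factor 2: 'abgageebbaffbcechcbehh' (i=9, period=22)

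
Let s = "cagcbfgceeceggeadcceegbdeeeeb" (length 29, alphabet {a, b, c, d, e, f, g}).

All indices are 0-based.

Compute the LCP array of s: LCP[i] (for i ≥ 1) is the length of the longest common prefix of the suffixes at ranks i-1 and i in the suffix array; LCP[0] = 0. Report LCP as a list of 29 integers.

sorted suffixes:
  #0 SA[0]=15  'adcceegbdeeeeb'
  #1 SA[1]=1  'agcbfgceeceggeadcceegbdeeeeb'
  #2 SA[2]=28  'b'
  #3 SA[3]=22  'bdeeeeb'
  #4 SA[4]=4  'bfgceeceggeadcceegbdeeeeb'
  #5 SA[5]=0  'cagcbfgceeceggeadcceegbdeeeeb'
  #6 SA[6]=3  'cbfgceeceggeadcceegbdeeeeb'
  #7 SA[7]=17  'cceegbdeeeeb'
  #8 SA[8]=7  'ceeceggeadcceegbdeeeeb'
  #9 SA[9]=18  'ceegbdeeeeb'
  #10 SA[10]=10  'ceggeadcceegbdeeeeb'
  #11 SA[11]=16  'dcceegbdeeeeb'
  #12 SA[12]=23  'deeeeb'
  #13 SA[13]=14  'eadcceegbdeeeeb'
  #14 SA[14]=27  'eb'
  #15 SA[15]=9  'eceggeadcceegbdeeeeb'
  #16 SA[16]=26  'eeb'
  #17 SA[17]=8  'eeceggeadcceegbdeeeeb'
  #18 SA[18]=25  'eeeb'
  #19 SA[19]=24  'eeeeb'
  #20 SA[20]=19  'eegbdeeeeb'
  #21 SA[21]=20  'egbdeeeeb'
  #22 SA[22]=11  'eggeadcceegbdeeeeb'
  #23 SA[23]=5  'fgceeceggeadcceegbdeeeeb'
  #24 SA[24]=21  'gbdeeeeb'
  #25 SA[25]=2  'gcbfgceeceggeadcceegbdeeeeb'
  #26 SA[26]=6  'gceeceggeadcceegbdeeeeb'
  #27 SA[27]=13  'geadcceegbdeeeeb'
  #28 SA[28]=12  'ggeadcceegbdeeeeb'

SA = [15, 1, 28, 22, 4, 0, 3, 17, 7, 18, 10, 16, 23, 14, 27, 9, 26, 8, 25, 24, 19, 20, 11, 5, 21, 2, 6, 13, 12]
[i] adj suffixes → lcp
  [1] 15/1 → 1 ('a')
  [2] 1/28 → 0 ('')
  [3] 28/22 → 1 ('b')
  [4] 22/4 → 1 ('b')
  [5] 4/0 → 0 ('')
  [6] 0/3 → 1 ('c')
  [7] 3/17 → 1 ('c')
  [8] 17/7 → 1 ('c')
  [9] 7/18 → 3 ('cee')
  [10] 18/10 → 2 ('ce')
  [11] 10/16 → 0 ('')
  [12] 16/23 → 1 ('d')
  [13] 23/14 → 0 ('')
  [14] 14/27 → 1 ('e')
  [15] 27/9 → 1 ('e')
  [16] 9/26 → 1 ('e')
  [17] 26/8 → 2 ('ee')
  [18] 8/25 → 2 ('ee')
  [19] 25/24 → 3 ('eee')
  [20] 24/19 → 2 ('ee')
  [21] 19/20 → 1 ('e')
  [22] 20/11 → 2 ('eg')
  [23] 11/5 → 0 ('')
  [24] 5/21 → 0 ('')
  [25] 21/2 → 1 ('g')
  [26] 2/6 → 2 ('gc')
  [27] 6/13 → 1 ('g')
  [28] 13/12 → 1 ('g')

[0, 1, 0, 1, 1, 0, 1, 1, 1, 3, 2, 0, 1, 0, 1, 1, 1, 2, 2, 3, 2, 1, 2, 0, 0, 1, 2, 1, 1]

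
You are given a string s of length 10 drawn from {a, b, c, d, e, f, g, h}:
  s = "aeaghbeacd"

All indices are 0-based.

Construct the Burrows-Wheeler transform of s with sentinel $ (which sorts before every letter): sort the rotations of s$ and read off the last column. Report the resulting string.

rank  rotation     last
    0  $aeaghbeacd  d
    1  acd$aeaghbe  e
    2  aeaghbeacd$  $
    3  aghbeacd$ae  e
    4  beacd$aeagh  h
    5  cd$aeaghbea  a
    6  d$aeaghbeac  c
    7  eacd$aeaghb  b
    8  eaghbeacd$a  a
    9  ghbeacd$aea  a
   10  hbeacd$aeag  g

de$ehacbaag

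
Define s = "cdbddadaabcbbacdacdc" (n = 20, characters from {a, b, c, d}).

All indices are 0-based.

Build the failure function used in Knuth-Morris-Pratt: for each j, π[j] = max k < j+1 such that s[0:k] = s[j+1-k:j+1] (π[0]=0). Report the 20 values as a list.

π[0] = 0
j=1 s[j]='d': π[1]=0 (border '')
j=2 s[j]='b': π[2]=0 (border '')
j=3 s[j]='d': π[3]=0 (border '')
j=4 s[j]='d': π[4]=0 (border '')
j=5 s[j]='a': π[5]=0 (border '')
j=6 s[j]='d': π[6]=0 (border '')
j=7 s[j]='a': π[7]=0 (border '')
j=8 s[j]='a': π[8]=0 (border '')
j=9 s[j]='b': π[9]=0 (border '')
j=10 s[j]='c': π[10]=1 (border 'c')
j=11 s[j]='b': k: 1→0; π[11]=0 (border '')
j=12 s[j]='b': π[12]=0 (border '')
j=13 s[j]='a': π[13]=0 (border '')
j=14 s[j]='c': π[14]=1 (border 'c')
j=15 s[j]='d': π[15]=2 (border 'cd')
j=16 s[j]='a': k: 2→0; π[16]=0 (border '')
j=17 s[j]='c': π[17]=1 (border 'c')
j=18 s[j]='d': π[18]=2 (border 'cd')
j=19 s[j]='c': k: 2→0; π[19]=1 (border 'c')

[0, 0, 0, 0, 0, 0, 0, 0, 0, 0, 1, 0, 0, 0, 1, 2, 0, 1, 2, 1]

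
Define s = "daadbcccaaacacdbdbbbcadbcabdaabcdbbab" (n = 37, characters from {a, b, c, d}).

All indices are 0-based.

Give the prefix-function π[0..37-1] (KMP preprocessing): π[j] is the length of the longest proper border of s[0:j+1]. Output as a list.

π[0] = 0
j=1 s[j]='a': π[1]=0 (border '')
j=2 s[j]='a': π[2]=0 (border '')
j=3 s[j]='d': π[3]=1 (border 'd')
j=4 s[j]='b': k: 1→0; π[4]=0 (border '')
j=5 s[j]='c': π[5]=0 (border '')
j=6 s[j]='c': π[6]=0 (border '')
j=7 s[j]='c': π[7]=0 (border '')
j=8 s[j]='a': π[8]=0 (border '')
j=9 s[j]='a': π[9]=0 (border '')
j=10 s[j]='a': π[10]=0 (border '')
j=11 s[j]='c': π[11]=0 (border '')
j=12 s[j]='a': π[12]=0 (border '')
j=13 s[j]='c': π[13]=0 (border '')
j=14 s[j]='d': π[14]=1 (border 'd')
j=15 s[j]='b': k: 1→0; π[15]=0 (border '')
j=16 s[j]='d': π[16]=1 (border 'd')
j=17 s[j]='b': k: 1→0; π[17]=0 (border '')
j=18 s[j]='b': π[18]=0 (border '')
j=19 s[j]='b': π[19]=0 (border '')
j=20 s[j]='c': π[20]=0 (border '')
j=21 s[j]='a': π[21]=0 (border '')
j=22 s[j]='d': π[22]=1 (border 'd')
j=23 s[j]='b': k: 1→0; π[23]=0 (border '')
j=24 s[j]='c': π[24]=0 (border '')
j=25 s[j]='a': π[25]=0 (border '')
j=26 s[j]='b': π[26]=0 (border '')
j=27 s[j]='d': π[27]=1 (border 'd')
j=28 s[j]='a': π[28]=2 (border 'da')
j=29 s[j]='a': π[29]=3 (border 'daa')
j=30 s[j]='b': k: 3→0; π[30]=0 (border '')
j=31 s[j]='c': π[31]=0 (border '')
j=32 s[j]='d': π[32]=1 (border 'd')
j=33 s[j]='b': k: 1→0; π[33]=0 (border '')
j=34 s[j]='b': π[34]=0 (border '')
j=35 s[j]='a': π[35]=0 (border '')
j=36 s[j]='b': π[36]=0 (border '')

[0, 0, 0, 1, 0, 0, 0, 0, 0, 0, 0, 0, 0, 0, 1, 0, 1, 0, 0, 0, 0, 0, 1, 0, 0, 0, 0, 1, 2, 3, 0, 0, 1, 0, 0, 0, 0]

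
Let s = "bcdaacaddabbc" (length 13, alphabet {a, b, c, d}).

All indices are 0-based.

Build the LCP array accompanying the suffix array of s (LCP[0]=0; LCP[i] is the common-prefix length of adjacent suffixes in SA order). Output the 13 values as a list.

[0, 1, 1, 1, 0, 1, 2, 0, 1, 1, 0, 2, 1]

sorted suffixes:
  #0 SA[0]=3  'aacaddabbc'
  #1 SA[1]=9  'abbc'
  #2 SA[2]=4  'acaddabbc'
  #3 SA[3]=6  'addabbc'
  #4 SA[4]=10  'bbc'
  #5 SA[5]=11  'bc'
  #6 SA[6]=0  'bcdaacaddabbc'
  #7 SA[7]=12  'c'
  #8 SA[8]=5  'caddabbc'
  #9 SA[9]=1  'cdaacaddabbc'
  #10 SA[10]=2  'daacaddabbc'
  #11 SA[11]=8  'dabbc'
  #12 SA[12]=7  'ddabbc'

SA = [3, 9, 4, 6, 10, 11, 0, 12, 5, 1, 2, 8, 7]
[i] adj suffixes → lcp
  [1] 3/9 → 1 ('a')
  [2] 9/4 → 1 ('a')
  [3] 4/6 → 1 ('a')
  [4] 6/10 → 0 ('')
  [5] 10/11 → 1 ('b')
  [6] 11/0 → 2 ('bc')
  [7] 0/12 → 0 ('')
  [8] 12/5 → 1 ('c')
  [9] 5/1 → 1 ('c')
  [10] 1/2 → 0 ('')
  [11] 2/8 → 2 ('da')
  [12] 8/7 → 1 ('d')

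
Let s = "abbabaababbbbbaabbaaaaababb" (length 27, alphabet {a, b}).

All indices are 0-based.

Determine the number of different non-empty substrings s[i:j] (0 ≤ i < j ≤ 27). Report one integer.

rank | idx | suffix
   0 |  18 | aaaaababb
   1 |  19 | aaaababb
   2 |  20 | aaababb
   3 |  21 | aababb
   4 |   5 | aababbbbbaabbaaaaababb
   5 |  14 | aabbaaaaababb
   6 |   3 | abaababbbbbaabbaaaaababb
   7 |  22 | ababb
   8 |   6 | ababbbbbaabbaaaaababb
   9 |  24 | abb
  10 |  15 | abbaaaaababb
  11 |   0 | abbabaababbbbbaabbaaaaababb
  12 |   8 | abbbbbaabbaaaaababb
  13 |  26 | b
  14 |  17 | baaaaababb
  15 |   4 | baababbbbbaabbaaaaababb
  16 |  13 | baabbaaaaababb
  17 |   2 | babaababbbbbaabbaaaaababb
  18 |  23 | babb
  19 |   7 | babbbbbaabbaaaaababb
  20 |  25 | bb
  21 |  16 | bbaaaaababb
  22 |  12 | bbaabbaaaaababb
  23 |   1 | bbabaababbbbbaabbaaaaababb
  24 |  11 | bbbaabbaaaaababb
  25 |  10 | bbbbaabbaaaaababb
  26 |   9 | bbbbbaabbaaaaababb

SA = [18, 19, 20, 21, 5, 14, 3, 22, 6, 24, 15, 0, 8, 26, 17, 4, 13, 2, 23, 7, 25, 16, 12, 1, 11, 10, 9]
rank  pair      lcp
   1  s[18:],s[19:]  4  'aaaa'
   2  s[19:],s[20:]  3  'aaa'
   3  s[20:],s[21:]  2  'aa'
   4  s[21:],s[5:]  6  'aababb'
   5  s[5:],s[14:]  3  'aab'
   6  s[14:],s[3:]  1  'a'
   7  s[3:],s[22:]  3  'aba'
   8  s[22:],s[6:]  5  'ababb'
   9  s[6:],s[24:]  2  'ab'
  10  s[24:],s[15:]  3  'abb'
  11  s[15:],s[0:]  4  'abba'
  12  s[0:],s[8:]  3  'abb'
  13  s[8:],s[26:]  0  ''
  14  s[26:],s[17:]  1  'b'
  15  s[17:],s[4:]  3  'baa'
  16  s[4:],s[13:]  4  'baab'
  17  s[13:],s[2:]  2  'ba'
  18  s[2:],s[23:]  3  'bab'
  19  s[23:],s[7:]  4  'babb'
  20  s[7:],s[25:]  1  'b'
  21  s[25:],s[16:]  2  'bb'
  22  s[16:],s[12:]  4  'bbaa'
  23  s[12:],s[1:]  3  'bba'
  24  s[1:],s[11:]  2  'bb'
  25  s[11:],s[10:]  3  'bbb'
  26  s[10:],s[9:]  4  'bbbb'

n(n+1)/2 = 27·28/2 = 378
Σ LCP = 0 + 4 + 3 + 2 + 6 + 3 + 1 + 3 + 5 + 2 + 3 + 4 + 3 + 0 + 1 + 3 + 4 + 2 + 3 + 4 + 1 + 2 + 4 + 3 + 2 + 3 + 4 = 75
distinct = 378 − 75 = 303

303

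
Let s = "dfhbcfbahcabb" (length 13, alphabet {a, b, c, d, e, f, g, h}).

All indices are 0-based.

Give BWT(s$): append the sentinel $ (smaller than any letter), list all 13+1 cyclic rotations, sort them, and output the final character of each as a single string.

rank  rotation        last
    0  $dfhbcfbahcabb  b
    1  abb$dfhbcfbahc  c
    2  ahcabb$dfhbcfb  b
    3  b$dfhbcfbahcab  b
    4  bahcabb$dfhbcf  f
    5  bb$dfhbcfbahca  a
    6  bcfbahcabb$dfh  h
    7  cabb$dfhbcfbah  h
    8  cfbahcabb$dfhb  b
    9  dfhbcfbahcabb$  $
   10  fbahcabb$dfhbc  c
   11  fhbcfbahcabb$d  d
   12  hbcfbahcabb$df  f
   13  hcabb$dfhbcfba  a

bcbbfahhb$cdfa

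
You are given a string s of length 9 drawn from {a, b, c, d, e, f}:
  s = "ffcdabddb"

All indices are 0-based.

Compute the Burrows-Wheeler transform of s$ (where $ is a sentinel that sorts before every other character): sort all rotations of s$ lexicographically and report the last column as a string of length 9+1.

rank  rotation    last
    0  $ffcdabddb  b
    1  abddb$ffcd  d
    2  b$ffcdabdd  d
    3  bddb$ffcda  a
    4  cdabddb$ff  f
    5  dabddb$ffc  c
    6  db$ffcdabd  d
    7  ddb$ffcdab  b
    8  fcdabddb$f  f
    9  ffcdabddb$  $

bddafcdbf$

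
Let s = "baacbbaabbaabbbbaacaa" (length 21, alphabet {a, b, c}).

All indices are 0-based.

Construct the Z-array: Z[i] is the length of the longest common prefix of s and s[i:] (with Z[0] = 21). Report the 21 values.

[21, 0, 0, 0, 1, 3, 0, 0, 1, 3, 0, 0, 1, 1, 1, 4, 0, 0, 0, 0, 0]

Z[0]=21
i=1: i≥r, start 0; Z[1]=0
i=2: i≥r, start 0; Z[2]=0
i=3: i≥r, start 0; Z[3]=0
i=4: i≥r, start 0; Z[4]=1 grow→box=[4,5)
i=5: i≥r, start 0; Z[5]=3 grow→box=[5,8)
i=6: min(r-i=2, Z[1]=0)=0; Z[6]=0
i=7: min(r-i=1, Z[2]=0)=0; Z[7]=0
i=8: i≥r, start 0; Z[8]=1 grow→box=[8,9)
i=9: i≥r, start 0; Z[9]=3 grow→box=[9,12)
i=10: min(r-i=2, Z[1]=0)=0; Z[10]=0
i=11: min(r-i=1, Z[2]=0)=0; Z[11]=0
i=12: i≥r, start 0; Z[12]=1 grow→box=[12,13)
i=13: i≥r, start 0; Z[13]=1 grow→box=[13,14)
i=14: i≥r, start 0; Z[14]=1 grow→box=[14,15)
i=15: i≥r, start 0; Z[15]=4 grow→box=[15,19)
i=16: min(r-i=3, Z[1]=0)=0; Z[16]=0
i=17: min(r-i=2, Z[2]=0)=0; Z[17]=0
i=18: min(r-i=1, Z[3]=0)=0; Z[18]=0
i=19: i≥r, start 0; Z[19]=0
i=20: i≥r, start 0; Z[20]=0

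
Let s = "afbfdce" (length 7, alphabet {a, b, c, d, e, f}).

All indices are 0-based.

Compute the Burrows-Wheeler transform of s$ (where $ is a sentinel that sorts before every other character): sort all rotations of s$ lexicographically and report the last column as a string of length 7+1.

e$fdfcab

rank  rotation  last
    0  $afbfdce  e
    1  afbfdce$  $
    2  bfdce$af  f
    3  ce$afbfd  d
    4  dce$afbf  f
    5  e$afbfdc  c
    6  fbfdce$a  a
    7  fdce$afb  b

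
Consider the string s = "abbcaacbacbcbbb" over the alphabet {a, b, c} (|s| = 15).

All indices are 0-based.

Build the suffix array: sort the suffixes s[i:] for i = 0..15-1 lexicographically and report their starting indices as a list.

sorted suffixes:
  #0 SA[0]=4  'aacbacbcbbb'
  #1 SA[1]=0  'abbcaacbacbcbbb'
  #2 SA[2]=5  'acbacbcbbb'
  #3 SA[3]=8  'acbcbbb'
  #4 SA[4]=14  'b'
  #5 SA[5]=7  'bacbcbbb'
  #6 SA[6]=13  'bb'
  #7 SA[7]=12  'bbb'
  #8 SA[8]=1  'bbcaacbacbcbbb'
  #9 SA[9]=2  'bcaacbacbcbbb'
  #10 SA[10]=10  'bcbbb'
  #11 SA[11]=3  'caacbacbcbbb'
  #12 SA[12]=6  'cbacbcbbb'
  #13 SA[13]=11  'cbbb'
  #14 SA[14]=9  'cbcbbb'

[4, 0, 5, 8, 14, 7, 13, 12, 1, 2, 10, 3, 6, 11, 9]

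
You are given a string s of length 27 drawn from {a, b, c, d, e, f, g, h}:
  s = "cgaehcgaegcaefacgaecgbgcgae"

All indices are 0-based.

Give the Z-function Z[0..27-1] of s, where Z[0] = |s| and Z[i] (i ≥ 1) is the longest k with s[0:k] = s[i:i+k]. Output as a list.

[27, 0, 0, 0, 0, 4, 0, 0, 0, 0, 1, 0, 0, 0, 0, 4, 0, 0, 0, 2, 0, 0, 0, 4, 0, 0, 0]

Z[0]=27
i=1: i≥r, start 0; Z[1]=0
i=2: i≥r, start 0; Z[2]=0
i=3: i≥r, start 0; Z[3]=0
i=4: i≥r, start 0; Z[4]=0
i=5: i≥r, start 0; Z[5]=4 scan→box=[5,9)
i=6: min(r-i=3, Z[1]=0)=0; Z[6]=0
i=7: min(r-i=2, Z[2]=0)=0; Z[7]=0
i=8: min(r-i=1, Z[3]=0)=0; Z[8]=0
i=9: i≥r, start 0; Z[9]=0
i=10: i≥r, start 0; Z[10]=1 scan→box=[10,11)
i=11: i≥r, start 0; Z[11]=0
i=12: i≥r, start 0; Z[12]=0
i=13: i≥r, start 0; Z[13]=0
i=14: i≥r, start 0; Z[14]=0
i=15: i≥r, start 0; Z[15]=4 scan→box=[15,19)
i=16: min(r-i=3, Z[1]=0)=0; Z[16]=0
i=17: min(r-i=2, Z[2]=0)=0; Z[17]=0
i=18: min(r-i=1, Z[3]=0)=0; Z[18]=0
i=19: i≥r, start 0; Z[19]=2 scan→box=[19,21)
i=20: min(r-i=1, Z[1]=0)=0; Z[20]=0
i=21: i≥r, start 0; Z[21]=0
i=22: i≥r, start 0; Z[22]=0
i=23: i≥r, start 0; Z[23]=4 scan→box=[23,27)
i=24: min(r-i=3, Z[1]=0)=0; Z[24]=0
i=25: min(r-i=2, Z[2]=0)=0; Z[25]=0
i=26: min(r-i=1, Z[3]=0)=0; Z[26]=0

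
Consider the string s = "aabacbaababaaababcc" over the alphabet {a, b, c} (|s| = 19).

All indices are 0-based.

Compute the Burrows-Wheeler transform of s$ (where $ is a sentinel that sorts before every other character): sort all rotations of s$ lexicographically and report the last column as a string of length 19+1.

rank  rotation              last
    0  $aabacbaababaaababcc  c
    1  aaababcc$aabacbaabab  b
    2  aababaaababcc$aabacb  b
    3  aababcc$aabacbaababa  a
    4  aabacbaababaaababcc$  $
    5  abaaababcc$aabacbaab  b
    6  ababaaababcc$aabacba  a
    7  ababcc$aabacbaababaa  a
    8  abacbaababaaababcc$a  a
    9  abcc$aabacbaababaaab  b
   10  acbaababaaababcc$aab  b
   11  baaababcc$aabacbaaba  a
   12  baababaaababcc$aabac  c
   13  babaaababcc$aabacbaa  a
   14  babcc$aabacbaababaaa  a
   15  bacbaababaaababcc$aa  a
   16  bcc$aabacbaababaaaba  a
   17  c$aabacbaababaaababc  c
   18  cbaababaaababcc$aaba  a
   19  cc$aabacbaababaaabab  b

cbba$baaabbacaaaacab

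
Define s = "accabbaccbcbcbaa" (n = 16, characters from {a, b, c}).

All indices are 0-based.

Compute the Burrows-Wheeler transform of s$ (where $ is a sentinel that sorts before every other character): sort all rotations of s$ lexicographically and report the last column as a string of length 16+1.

rank  rotation           last
    0  $accabbaccbcbcbaa  a
    1  a$accabbaccbcbcba  a
    2  aa$accabbaccbcbcb  b
    3  abbaccbcbcbaa$acc  c
    4  accabbaccbcbcbaa$  $
    5  accbcbcbaa$accabb  b
    6  baa$accabbaccbcbc  c
    7  baccbcbcbaa$accab  b
    8  bbaccbcbcbaa$acca  a
    9  bcbaa$accabbaccbc  c
   10  bcbcbaa$accabbacc  c
   11  cabbaccbcbcbaa$ac  c
   12  cbaa$accabbaccbcb  b
   13  cbcbaa$accabbaccb  b
   14  cbcbcbaa$accabbac  c
   15  ccabbaccbcbcbaa$a  a
   16  ccbcbcbaa$accabba  a

aabc$bcbacccbbcaa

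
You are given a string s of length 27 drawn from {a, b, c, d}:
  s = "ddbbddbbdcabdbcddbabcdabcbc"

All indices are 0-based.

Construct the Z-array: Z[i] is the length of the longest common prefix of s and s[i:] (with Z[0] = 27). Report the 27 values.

Z[0]=27
i=1: i≥r, start 0; Z[1]=1 grow→box=[1,2)
i=2: i≥r, start 0; Z[2]=0
i=3: i≥r, start 0; Z[3]=0
i=4: i≥r, start 0; Z[4]=5 grow→box=[4,9)
i=5: min(r-i=4, Z[1]=1)=1; Z[5]=1
i=6: min(r-i=3, Z[2]=0)=0; Z[6]=0
i=7: min(r-i=2, Z[3]=0)=0; Z[7]=0
i=8: min(r-i=1, Z[4]=5)=1; Z[8]=1
i=9: i≥r, start 0; Z[9]=0
i=10: i≥r, start 0; Z[10]=0
i=11: i≥r, start 0; Z[11]=0
i=12: i≥r, start 0; Z[12]=1 grow→box=[12,13)
i=13: i≥r, start 0; Z[13]=0
i=14: i≥r, start 0; Z[14]=0
i=15: i≥r, start 0; Z[15]=3 grow→box=[15,18)
i=16: min(r-i=2, Z[1]=1)=1; Z[16]=1
i=17: min(r-i=1, Z[2]=0)=0; Z[17]=0
i=18: i≥r, start 0; Z[18]=0
i=19: i≥r, start 0; Z[19]=0
i=20: i≥r, start 0; Z[20]=0
i=21: i≥r, start 0; Z[21]=1 grow→box=[21,22)
i=22: i≥r, start 0; Z[22]=0
i=23: i≥r, start 0; Z[23]=0
i=24: i≥r, start 0; Z[24]=0
i=25: i≥r, start 0; Z[25]=0
i=26: i≥r, start 0; Z[26]=0

[27, 1, 0, 0, 5, 1, 0, 0, 1, 0, 0, 0, 1, 0, 0, 3, 1, 0, 0, 0, 0, 1, 0, 0, 0, 0, 0]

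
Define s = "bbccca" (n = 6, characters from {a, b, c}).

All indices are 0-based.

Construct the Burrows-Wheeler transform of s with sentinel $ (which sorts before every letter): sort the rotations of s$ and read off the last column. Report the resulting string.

ac$bccb

rank  rotation last
    0  $bbccca  a
    1  a$bbccc  c
    2  bbccca$  $
    3  bccca$b  b
    4  ca$bbcc  c
    5  cca$bbc  c
    6  ccca$bb  b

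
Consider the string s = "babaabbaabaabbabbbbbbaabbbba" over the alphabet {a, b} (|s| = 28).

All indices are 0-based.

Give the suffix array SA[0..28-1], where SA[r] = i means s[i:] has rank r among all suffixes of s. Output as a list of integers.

rank | idx | suffix
   0 |  27 | a
   1 |   7 | aabaabbabbbbbbaabbbba
   2 |   3 | aabbaabaabbabbbbbbaabbbba
   3 |  10 | aabbabbbbbbaabbbba
   4 |  21 | aabbbba
   5 |   1 | abaabbaabaabbabbbbbbaabbbba
   6 |   8 | abaabbabbbbbbaabbbba
   7 |   4 | abbaabaabbabbbbbbaabbbba
   8 |  11 | abbabbbbbbaabbbba
   9 |  22 | abbbba
  10 |  14 | abbbbbbaabbbba
  11 |  26 | ba
  12 |   6 | baabaabbabbbbbbaabbbba
  13 |   2 | baabbaabaabbabbbbbbaabbbba
  14 |   9 | baabbabbbbbbaabbbba
  15 |  20 | baabbbba
  16 |   0 | babaabbaabaabbabbbbbbaabbbba
  17 |  13 | babbbbbbaabbbba
  18 |  25 | bba
  19 |   5 | bbaabaabbabbbbbbaabbbba
  20 |  19 | bbaabbbba
  21 |  12 | bbabbbbbbaabbbba
  22 |  24 | bbba
  23 |  18 | bbbaabbbba
  24 |  23 | bbbba
  25 |  17 | bbbbaabbbba
  26 |  16 | bbbbbaabbbba
  27 |  15 | bbbbbbaabbbba

[27, 7, 3, 10, 21, 1, 8, 4, 11, 22, 14, 26, 6, 2, 9, 20, 0, 13, 25, 5, 19, 12, 24, 18, 23, 17, 16, 15]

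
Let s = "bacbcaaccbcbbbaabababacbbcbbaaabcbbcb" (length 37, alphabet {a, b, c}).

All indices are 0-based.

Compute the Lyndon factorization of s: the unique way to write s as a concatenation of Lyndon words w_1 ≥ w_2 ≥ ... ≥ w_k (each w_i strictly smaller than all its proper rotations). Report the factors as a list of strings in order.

["b", "acbc", "aaccbcbbb", "aabababacbbcbb", "aaabcbbcb"]

emit factor 1: 'b' (i=0, period=1)
emit factor 2: 'acbc' (i=1, period=4)
emit factor 3: 'aaccbcbbb' (i=5, period=9)
emit factor 4: 'aabababacbbcbb' (i=14, period=14)
emit factor 5: 'aaabcbbcb' (i=28, period=9)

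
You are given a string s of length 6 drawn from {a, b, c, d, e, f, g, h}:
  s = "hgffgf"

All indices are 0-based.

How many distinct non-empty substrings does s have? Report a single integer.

rank | idx | suffix
   0 |   5 | f
   1 |   2 | ffgf
   2 |   3 | fgf
   3 |   4 | gf
   4 |   1 | gffgf
   5 |   0 | hgffgf

SA = [5, 2, 3, 4, 1, 0]
[i] adj suffixes → lcp
  [1] 5/2 → 1 ('f')
  [2] 2/3 → 1 ('f')
  [3] 3/4 → 0 ('')
  [4] 4/1 → 2 ('gf')
  [5] 1/0 → 0 ('')

n(n+1)/2 = 6·7/2 = 21
Σ LCP = 0 + 1 + 1 + 0 + 2 + 0 = 4
distinct = 21 − 4 = 17

17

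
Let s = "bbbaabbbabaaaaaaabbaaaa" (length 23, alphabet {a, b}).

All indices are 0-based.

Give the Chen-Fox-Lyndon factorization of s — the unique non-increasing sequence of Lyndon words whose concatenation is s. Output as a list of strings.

emit factor 1: 'b' (i=0, period=1)
emit factor 2: 'b' (i=1, period=1)
emit factor 3: 'b' (i=2, period=1)
emit factor 4: 'aabbbab' (i=3, period=7)
emit factor 5: 'aaaaaaabb' (i=10, period=9)
emit factor 6: 'a' (i=19, period=1)
emit factor 7: 'a' (i=20, period=1)
emit factor 8: 'a' (i=21, period=1)
emit factor 9: 'a' (i=22, period=1)

["b", "b", "b", "aabbbab", "aaaaaaabb", "a", "a", "a", "a"]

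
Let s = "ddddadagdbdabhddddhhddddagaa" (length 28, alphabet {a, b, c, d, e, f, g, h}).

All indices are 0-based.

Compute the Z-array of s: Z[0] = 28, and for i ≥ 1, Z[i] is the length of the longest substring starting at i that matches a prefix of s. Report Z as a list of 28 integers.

[28, 3, 2, 1, 0, 1, 0, 0, 1, 0, 1, 0, 0, 0, 4, 3, 2, 1, 0, 0, 5, 3, 2, 1, 0, 0, 0, 0]

Z[0]=28
i=1: outside box; Z[1]=3 scan→box=[1,4)
i=2: min(r-i=2, Z[1]=3)=2; Z[2]=2
i=3: min(r-i=1, Z[2]=2)=1; Z[3]=1
i=4: outside box; Z[4]=0
i=5: outside box; Z[5]=1 scan→box=[5,6)
i=6: outside box; Z[6]=0
i=7: outside box; Z[7]=0
i=8: outside box; Z[8]=1 scan→box=[8,9)
i=9: outside box; Z[9]=0
i=10: outside box; Z[10]=1 scan→box=[10,11)
i=11: outside box; Z[11]=0
i=12: outside box; Z[12]=0
i=13: outside box; Z[13]=0
i=14: outside box; Z[14]=4 scan→box=[14,18)
i=15: min(r-i=3, Z[1]=3)=3; Z[15]=3
i=16: min(r-i=2, Z[2]=2)=2; Z[16]=2
i=17: min(r-i=1, Z[3]=1)=1; Z[17]=1
i=18: outside box; Z[18]=0
i=19: outside box; Z[19]=0
i=20: outside box; Z[20]=5 scan→box=[20,25)
i=21: min(r-i=4, Z[1]=3)=3; Z[21]=3
i=22: min(r-i=3, Z[2]=2)=2; Z[22]=2
i=23: min(r-i=2, Z[3]=1)=1; Z[23]=1
i=24: min(r-i=1, Z[4]=0)=0; Z[24]=0
i=25: outside box; Z[25]=0
i=26: outside box; Z[26]=0
i=27: outside box; Z[27]=0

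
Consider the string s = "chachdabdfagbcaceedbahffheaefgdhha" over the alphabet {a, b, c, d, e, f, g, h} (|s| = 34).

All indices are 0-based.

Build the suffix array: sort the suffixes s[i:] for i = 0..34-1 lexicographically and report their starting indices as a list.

[33, 6, 14, 2, 26, 10, 20, 19, 12, 7, 13, 15, 0, 3, 5, 18, 8, 30, 25, 17, 16, 27, 9, 22, 28, 23, 11, 29, 32, 1, 4, 24, 21, 31]

sorted suffixes:
  #0 SA[0]=33  'a'
  #1 SA[1]=6  'abdfagbcaceedbahffheaefgdhha'
  #2 SA[2]=14  'aceedbahffheaefgdhha'
  #3 SA[3]=2  'achdabdfagbcaceedbahffheaefgdhha'
  #4 SA[4]=26  'aefgdhha'
  #5 SA[5]=10  'agbcaceedbahffheaefgdhha'
  #6 SA[6]=20  'ahffheaefgdhha'
  #7 SA[7]=19  'bahffheaefgdhha'
  #8 SA[8]=12  'bcaceedbahffheaefgdhha'
  #9 SA[9]=7  'bdfagbcaceedbahffheaefgdhha'
  #10 SA[10]=13  'caceedbahffheaefgdhha'
  #11 SA[11]=15  'ceedbahffheaefgdhha'
  #12 SA[12]=0  'chachdabdfagbcaceedbahffheaefgdhha'
  #13 SA[13]=3  'chdabdfagbcaceedbahffheaefgdhha'
  #14 SA[14]=5  'dabdfagbcaceedbahffheaefgdhha'
  #15 SA[15]=18  'dbahffheaefgdhha'
  #16 SA[16]=8  'dfagbcaceedbahffheaefgdhha'
  #17 SA[17]=30  'dhha'
  #18 SA[18]=25  'eaefgdhha'
  #19 SA[19]=17  'edbahffheaefgdhha'
  #20 SA[20]=16  'eedbahffheaefgdhha'
  #21 SA[21]=27  'efgdhha'
  #22 SA[22]=9  'fagbcaceedbahffheaefgdhha'
  #23 SA[23]=22  'ffheaefgdhha'
  #24 SA[24]=28  'fgdhha'
  #25 SA[25]=23  'fheaefgdhha'
  #26 SA[26]=11  'gbcaceedbahffheaefgdhha'
  #27 SA[27]=29  'gdhha'
  #28 SA[28]=32  'ha'
  #29 SA[29]=1  'hachdabdfagbcaceedbahffheaefgdhha'
  #30 SA[30]=4  'hdabdfagbcaceedbahffheaefgdhha'
  #31 SA[31]=24  'heaefgdhha'
  #32 SA[32]=21  'hffheaefgdhha'
  #33 SA[33]=31  'hha'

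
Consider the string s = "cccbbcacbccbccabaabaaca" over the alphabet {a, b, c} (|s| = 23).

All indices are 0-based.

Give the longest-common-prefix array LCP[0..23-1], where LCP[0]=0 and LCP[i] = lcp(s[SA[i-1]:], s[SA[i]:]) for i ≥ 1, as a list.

[0, 1, 2, 1, 4, 1, 2, 0, 3, 1, 1, 2, 3, 0, 2, 2, 1, 2, 4, 1, 2, 3, 2]

rank | idx | suffix
   0 |  22 | a
   1 |  16 | aabaaca
   2 |  19 | aaca
   3 |  14 | abaabaaca
   4 |  17 | abaaca
   5 |  20 | aca
   6 |   6 | acbccbccabaabaaca
   7 |  15 | baabaaca
   8 |  18 | baaca
   9 |   3 | bbcacbccbccabaabaaca
  10 |   4 | bcacbccbccabaabaaca
  11 |  11 | bccabaabaaca
  12 |   8 | bccbccabaabaaca
  13 |  21 | ca
  14 |  13 | cabaabaaca
  15 |   5 | cacbccbccabaabaaca
  16 |   2 | cbbcacbccbccabaabaaca
  17 |  10 | cbccabaabaaca
  18 |   7 | cbccbccabaabaaca
  19 |  12 | ccabaabaaca
  20 |   1 | ccbbcacbccbccabaabaaca
  21 |   9 | ccbccabaabaaca
  22 |   0 | cccbbcacbccbccabaabaaca

SA = [22, 16, 19, 14, 17, 20, 6, 15, 18, 3, 4, 11, 8, 21, 13, 5, 2, 10, 7, 12, 1, 9, 0]
[i] adj suffixes → lcp
  [1] 22/16 → 1 ('a')
  [2] 16/19 → 2 ('aa')
  [3] 19/14 → 1 ('a')
  [4] 14/17 → 4 ('abaa')
  [5] 17/20 → 1 ('a')
  [6] 20/6 → 2 ('ac')
  [7] 6/15 → 0 ('')
  [8] 15/18 → 3 ('baa')
  [9] 18/3 → 1 ('b')
  [10] 3/4 → 1 ('b')
  [11] 4/11 → 2 ('bc')
  [12] 11/8 → 3 ('bcc')
  [13] 8/21 → 0 ('')
  [14] 21/13 → 2 ('ca')
  [15] 13/5 → 2 ('ca')
  [16] 5/2 → 1 ('c')
  [17] 2/10 → 2 ('cb')
  [18] 10/7 → 4 ('cbcc')
  [19] 7/12 → 1 ('c')
  [20] 12/1 → 2 ('cc')
  [21] 1/9 → 3 ('ccb')
  [22] 9/0 → 2 ('cc')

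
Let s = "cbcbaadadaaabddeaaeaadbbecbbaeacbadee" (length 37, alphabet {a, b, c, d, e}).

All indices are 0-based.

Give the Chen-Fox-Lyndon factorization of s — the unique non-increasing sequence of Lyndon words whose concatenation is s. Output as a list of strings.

["c", "bc", "b", "aadad", "aaabddeaaeaadbbecbbaeacbadee"]

emit factor 1: 'c' (i=0, period=1)
emit factor 2: 'bc' (i=1, period=2)
emit factor 3: 'b' (i=3, period=1)
emit factor 4: 'aadad' (i=4, period=5)
emit factor 5: 'aaabddeaaeaadbbecbbaeacbadee' (i=9, period=28)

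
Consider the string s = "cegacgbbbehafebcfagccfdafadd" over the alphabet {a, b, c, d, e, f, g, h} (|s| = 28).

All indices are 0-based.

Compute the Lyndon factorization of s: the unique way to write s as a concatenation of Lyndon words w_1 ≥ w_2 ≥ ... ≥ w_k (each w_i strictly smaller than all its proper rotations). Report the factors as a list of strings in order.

["ceg", "acgbbbehafebcfagccfdafadd"]

emit factor 1: 'ceg' (i=0, period=3)
emit factor 2: 'acgbbbehafebcfagccfdafadd' (i=3, period=25)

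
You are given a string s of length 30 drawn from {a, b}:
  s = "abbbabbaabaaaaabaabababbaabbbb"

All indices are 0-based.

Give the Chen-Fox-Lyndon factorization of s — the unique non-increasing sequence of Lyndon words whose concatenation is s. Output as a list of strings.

emit factor 1: 'abbb' (i=0, period=4)
emit factor 2: 'abb' (i=4, period=3)
emit factor 3: 'aab' (i=7, period=3)
emit factor 4: 'aaaaabaabababbaabbbb' (i=10, period=20)

["abbb", "abb", "aab", "aaaaabaabababbaabbbb"]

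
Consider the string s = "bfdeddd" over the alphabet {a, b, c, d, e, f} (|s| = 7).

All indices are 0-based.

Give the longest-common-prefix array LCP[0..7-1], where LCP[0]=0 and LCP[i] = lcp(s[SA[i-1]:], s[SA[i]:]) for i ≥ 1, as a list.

rank | idx | suffix
   0 |   0 | bfdeddd
   1 |   6 | d
   2 |   5 | dd
   3 |   4 | ddd
   4 |   2 | deddd
   5 |   3 | eddd
   6 |   1 | fdeddd

SA = [0, 6, 5, 4, 2, 3, 1]
[i] adj suffixes → lcp
  [1] 0/6 → 0 ('')
  [2] 6/5 → 1 ('d')
  [3] 5/4 → 2 ('dd')
  [4] 4/2 → 1 ('d')
  [5] 2/3 → 0 ('')
  [6] 3/1 → 0 ('')

[0, 0, 1, 2, 1, 0, 0]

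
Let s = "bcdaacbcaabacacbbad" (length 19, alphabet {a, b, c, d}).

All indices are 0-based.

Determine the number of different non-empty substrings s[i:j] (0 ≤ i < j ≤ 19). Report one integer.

sorted suffixes:
  #0 SA[0]=8  'aabacacbbad'
  #1 SA[1]=3  'aacbcaabacacbbad'
  #2 SA[2]=9  'abacacbbad'
  #3 SA[3]=11  'acacbbad'
  #4 SA[4]=13  'acbbad'
  #5 SA[5]=4  'acbcaabacacbbad'
  #6 SA[6]=17  'ad'
  #7 SA[7]=10  'bacacbbad'
  #8 SA[8]=16  'bad'
  #9 SA[9]=15  'bbad'
  #10 SA[10]=6  'bcaabacacbbad'
  #11 SA[11]=0  'bcdaacbcaabacacbbad'
  #12 SA[12]=7  'caabacacbbad'
  #13 SA[13]=12  'cacbbad'
  #14 SA[14]=14  'cbbad'
  #15 SA[15]=5  'cbcaabacacbbad'
  #16 SA[16]=1  'cdaacbcaabacacbbad'
  #17 SA[17]=18  'd'
  #18 SA[18]=2  'daacbcaabacacbbad'

SA = [8, 3, 9, 11, 13, 4, 17, 10, 16, 15, 6, 0, 7, 12, 14, 5, 1, 18, 2]
[i] adj suffixes → lcp
  [1] 8/3 → 2 ('aa')
  [2] 3/9 → 1 ('a')
  [3] 9/11 → 1 ('a')
  [4] 11/13 → 2 ('ac')
  [5] 13/4 → 3 ('acb')
  [6] 4/17 → 1 ('a')
  [7] 17/10 → 0 ('')
  [8] 10/16 → 2 ('ba')
  [9] 16/15 → 1 ('b')
  [10] 15/6 → 1 ('b')
  [11] 6/0 → 2 ('bc')
  [12] 0/7 → 0 ('')
  [13] 7/12 → 2 ('ca')
  [14] 12/14 → 1 ('c')
  [15] 14/5 → 2 ('cb')
  [16] 5/1 → 1 ('c')
  [17] 1/18 → 0 ('')
  [18] 18/2 → 1 ('d')

n(n+1)/2 = 19·20/2 = 190
Σ LCP = 0 + 2 + 1 + 1 + 2 + 3 + 1 + 0 + 2 + 1 + 1 + 2 + 0 + 2 + 1 + 2 + 1 + 0 + 1 = 23
distinct = 190 − 23 = 167

167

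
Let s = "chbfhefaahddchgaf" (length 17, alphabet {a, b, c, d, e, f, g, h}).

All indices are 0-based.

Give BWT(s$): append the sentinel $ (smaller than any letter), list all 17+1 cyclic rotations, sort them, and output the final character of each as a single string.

rank  rotation            last
    0  $chbfhefaahddchgaf  f
    1  aahddchgaf$chbfhef  f
    2  af$chbfhefaahddchg  g
    3  ahddchgaf$chbfhefa  a
    4  bfhefaahddchgaf$ch  h
    5  chbfhefaahddchgaf$  $
    6  chgaf$chbfhefaahdd  d
    7  dchgaf$chbfhefaahd  d
    8  ddchgaf$chbfhefaah  h
    9  efaahddchgaf$chbfh  h
   10  f$chbfhefaahddchga  a
   11  faahddchgaf$chbfhe  e
   12  fhefaahddchgaf$chb  b
   13  gaf$chbfhefaahddch  h
   14  hbfhefaahddchgaf$c  c
   15  hddchgaf$chbfhefaa  a
   16  hefaahddchgaf$chbf  f
   17  hgaf$chbfhefaahddc  c

ffgah$ddhhaebhcafc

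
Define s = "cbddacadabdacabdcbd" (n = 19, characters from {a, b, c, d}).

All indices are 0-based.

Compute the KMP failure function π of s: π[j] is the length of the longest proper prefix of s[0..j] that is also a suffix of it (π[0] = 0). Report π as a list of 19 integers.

π[0] = 0
j=1 s[j]='b': π[1]=0 (border '')
j=2 s[j]='d': π[2]=0 (border '')
j=3 s[j]='d': π[3]=0 (border '')
j=4 s[j]='a': π[4]=0 (border '')
j=5 s[j]='c': π[5]=1 (border 'c')
j=6 s[j]='a': k: 1→0; π[6]=0 (border '')
j=7 s[j]='d': π[7]=0 (border '')
j=8 s[j]='a': π[8]=0 (border '')
j=9 s[j]='b': π[9]=0 (border '')
j=10 s[j]='d': π[10]=0 (border '')
j=11 s[j]='a': π[11]=0 (border '')
j=12 s[j]='c': π[12]=1 (border 'c')
j=13 s[j]='a': k: 1→0; π[13]=0 (border '')
j=14 s[j]='b': π[14]=0 (border '')
j=15 s[j]='d': π[15]=0 (border '')
j=16 s[j]='c': π[16]=1 (border 'c')
j=17 s[j]='b': π[17]=2 (border 'cb')
j=18 s[j]='d': π[18]=3 (border 'cbd')

[0, 0, 0, 0, 0, 1, 0, 0, 0, 0, 0, 0, 1, 0, 0, 0, 1, 2, 3]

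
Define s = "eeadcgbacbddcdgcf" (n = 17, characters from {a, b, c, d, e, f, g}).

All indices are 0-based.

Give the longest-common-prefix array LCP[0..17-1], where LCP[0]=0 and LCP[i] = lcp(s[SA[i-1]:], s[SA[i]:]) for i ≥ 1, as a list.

rank | idx | suffix
   0 |   7 | acbddcdgcf
   1 |   2 | adcgbacbddcdgcf
   2 |   6 | bacbddcdgcf
   3 |   9 | bddcdgcf
   4 |   8 | cbddcdgcf
   5 |  12 | cdgcf
   6 |  15 | cf
   7 |   4 | cgbacbddcdgcf
   8 |  11 | dcdgcf
   9 |   3 | dcgbacbddcdgcf
  10 |  10 | ddcdgcf
  11 |  13 | dgcf
  12 |   1 | eadcgbacbddcdgcf
  13 |   0 | eeadcgbacbddcdgcf
  14 |  16 | f
  15 |   5 | gbacbddcdgcf
  16 |  14 | gcf

SA = [7, 2, 6, 9, 8, 12, 15, 4, 11, 3, 10, 13, 1, 0, 16, 5, 14]
rank  pair      lcp
   1  s[7:],s[2:]  1  'a'
   2  s[2:],s[6:]  0  ''
   3  s[6:],s[9:]  1  'b'
   4  s[9:],s[8:]  0  ''
   5  s[8:],s[12:]  1  'c'
   6  s[12:],s[15:]  1  'c'
   7  s[15:],s[4:]  1  'c'
   8  s[4:],s[11:]  0  ''
   9  s[11:],s[3:]  2  'dc'
  10  s[3:],s[10:]  1  'd'
  11  s[10:],s[13:]  1  'd'
  12  s[13:],s[1:]  0  ''
  13  s[1:],s[0:]  1  'e'
  14  s[0:],s[16:]  0  ''
  15  s[16:],s[5:]  0  ''
  16  s[5:],s[14:]  1  'g'

[0, 1, 0, 1, 0, 1, 1, 1, 0, 2, 1, 1, 0, 1, 0, 0, 1]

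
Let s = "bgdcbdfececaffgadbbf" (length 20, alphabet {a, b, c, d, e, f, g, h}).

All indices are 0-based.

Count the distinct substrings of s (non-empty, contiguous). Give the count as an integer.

196

rank→(start, suffix):
  0 → (15, 'adbbf')
  1 → (11, 'affgadbbf')
  2 → (17, 'bbf')
  3 → (4, 'bdfececaffgadbbf')
  4 → (18, 'bf')
  5 → (0, 'bgdcbdfececaffgadbbf')
  6 → (10, 'caffgadbbf')
  7 → (3, 'cbdfececaffgadbbf')
  8 → (8, 'cecaffgadbbf')
  9 → (16, 'dbbf')
  10 → (2, 'dcbdfececaffgadbbf')
  11 → (5, 'dfececaffgadbbf')
  12 → (9, 'ecaffgadbbf')
  13 → (7, 'ececaffgadbbf')
  14 → (19, 'f')
  15 → (6, 'fececaffgadbbf')
  16 → (12, 'ffgadbbf')
  17 → (13, 'fgadbbf')
  18 → (14, 'gadbbf')
  19 → (1, 'gdcbdfececaffgadbbf')

SA = [15, 11, 17, 4, 18, 0, 10, 3, 8, 16, 2, 5, 9, 7, 19, 6, 12, 13, 14, 1]
i: (SA[i-1],SA[i]) lcp shared
  1: (15,11) 1 'a'
  2: (11,17) 0 ''
  3: (17,4) 1 'b'
  4: (4,18) 1 'b'
  5: (18,0) 1 'b'
  6: (0,10) 0 ''
  7: (10,3) 1 'c'
  8: (3,8) 1 'c'
  9: (8,16) 0 ''
  10: (16,2) 1 'd'
  11: (2,5) 1 'd'
  12: (5,9) 0 ''
  13: (9,7) 2 'ec'
  14: (7,19) 0 ''
  15: (19,6) 1 'f'
  16: (6,12) 1 'f'
  17: (12,13) 1 'f'
  18: (13,14) 0 ''
  19: (14,1) 1 'g'

n(n+1)/2 = 20·21/2 = 210
Σ LCP = 0 + 1 + 0 + 1 + 1 + 1 + 0 + 1 + 1 + 0 + 1 + 1 + 0 + 2 + 0 + 1 + 1 + 1 + 0 + 1 = 14
distinct = 210 − 14 = 196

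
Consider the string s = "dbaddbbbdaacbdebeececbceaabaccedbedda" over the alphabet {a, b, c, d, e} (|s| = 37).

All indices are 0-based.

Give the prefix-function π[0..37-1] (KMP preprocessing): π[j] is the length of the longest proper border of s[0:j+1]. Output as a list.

π[0] = 0
j=1 s[j]='b': π[1]=0 (border '')
j=2 s[j]='a': π[2]=0 (border '')
j=3 s[j]='d': π[3]=1 (border 'd')
j=4 s[j]='d': k: 1→0; π[4]=1 (border 'd')
j=5 s[j]='b': π[5]=2 (border 'db')
j=6 s[j]='b': k: 2→0; π[6]=0 (border '')
j=7 s[j]='b': π[7]=0 (border '')
j=8 s[j]='d': π[8]=1 (border 'd')
j=9 s[j]='a': k: 1→0; π[9]=0 (border '')
j=10 s[j]='a': π[10]=0 (border '')
j=11 s[j]='c': π[11]=0 (border '')
j=12 s[j]='b': π[12]=0 (border '')
j=13 s[j]='d': π[13]=1 (border 'd')
j=14 s[j]='e': k: 1→0; π[14]=0 (border '')
j=15 s[j]='b': π[15]=0 (border '')
j=16 s[j]='e': π[16]=0 (border '')
j=17 s[j]='e': π[17]=0 (border '')
j=18 s[j]='c': π[18]=0 (border '')
j=19 s[j]='e': π[19]=0 (border '')
j=20 s[j]='c': π[20]=0 (border '')
j=21 s[j]='b': π[21]=0 (border '')
j=22 s[j]='c': π[22]=0 (border '')
j=23 s[j]='e': π[23]=0 (border '')
j=24 s[j]='a': π[24]=0 (border '')
j=25 s[j]='a': π[25]=0 (border '')
j=26 s[j]='b': π[26]=0 (border '')
j=27 s[j]='a': π[27]=0 (border '')
j=28 s[j]='c': π[28]=0 (border '')
j=29 s[j]='c': π[29]=0 (border '')
j=30 s[j]='e': π[30]=0 (border '')
j=31 s[j]='d': π[31]=1 (border 'd')
j=32 s[j]='b': π[32]=2 (border 'db')
j=33 s[j]='e': k: 2→0; π[33]=0 (border '')
j=34 s[j]='d': π[34]=1 (border 'd')
j=35 s[j]='d': k: 1→0; π[35]=1 (border 'd')
j=36 s[j]='a': k: 1→0; π[36]=0 (border '')

[0, 0, 0, 1, 1, 2, 0, 0, 1, 0, 0, 0, 0, 1, 0, 0, 0, 0, 0, 0, 0, 0, 0, 0, 0, 0, 0, 0, 0, 0, 0, 1, 2, 0, 1, 1, 0]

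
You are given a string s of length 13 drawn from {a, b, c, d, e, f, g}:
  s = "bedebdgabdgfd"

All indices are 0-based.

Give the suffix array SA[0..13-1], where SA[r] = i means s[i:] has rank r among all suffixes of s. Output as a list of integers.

sorted suffixes:
  #0 SA[0]=7  'abdgfd'
  #1 SA[1]=4  'bdgabdgfd'
  #2 SA[2]=8  'bdgfd'
  #3 SA[3]=0  'bedebdgabdgfd'
  #4 SA[4]=12  'd'
  #5 SA[5]=2  'debdgabdgfd'
  #6 SA[6]=5  'dgabdgfd'
  #7 SA[7]=9  'dgfd'
  #8 SA[8]=3  'ebdgabdgfd'
  #9 SA[9]=1  'edebdgabdgfd'
  #10 SA[10]=11  'fd'
  #11 SA[11]=6  'gabdgfd'
  #12 SA[12]=10  'gfd'

[7, 4, 8, 0, 12, 2, 5, 9, 3, 1, 11, 6, 10]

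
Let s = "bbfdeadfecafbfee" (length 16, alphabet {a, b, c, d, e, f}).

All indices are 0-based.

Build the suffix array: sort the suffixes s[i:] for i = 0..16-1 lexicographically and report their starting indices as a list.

rank | idx | suffix
   0 |   5 | adfecafbfee
   1 |  10 | afbfee
   2 |   0 | bbfdeadfecafbfee
   3 |   1 | bfdeadfecafbfee
   4 |  12 | bfee
   5 |   9 | cafbfee
   6 |   3 | deadfecafbfee
   7 |   6 | dfecafbfee
   8 |  15 | e
   9 |   4 | eadfecafbfee
  10 |   8 | ecafbfee
  11 |  14 | ee
  12 |  11 | fbfee
  13 |   2 | fdeadfecafbfee
  14 |   7 | fecafbfee
  15 |  13 | fee

[5, 10, 0, 1, 12, 9, 3, 6, 15, 4, 8, 14, 11, 2, 7, 13]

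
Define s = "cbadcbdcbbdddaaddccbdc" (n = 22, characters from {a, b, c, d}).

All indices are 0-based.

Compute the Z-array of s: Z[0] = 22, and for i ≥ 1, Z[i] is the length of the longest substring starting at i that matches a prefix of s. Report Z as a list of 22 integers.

Z[0]=22
i=1: fresh scan; Z[1]=0
i=2: fresh scan; Z[2]=0
i=3: fresh scan; Z[3]=0
i=4: fresh scan; Z[4]=2 scan→box=[4,6)
i=5: min(r-i=1, Z[1]=0)=0; Z[5]=0
i=6: fresh scan; Z[6]=0
i=7: fresh scan; Z[7]=2 scan→box=[7,9)
i=8: min(r-i=1, Z[1]=0)=0; Z[8]=0
i=9: fresh scan; Z[9]=0
i=10: fresh scan; Z[10]=0
i=11: fresh scan; Z[11]=0
i=12: fresh scan; Z[12]=0
i=13: fresh scan; Z[13]=0
i=14: fresh scan; Z[14]=0
i=15: fresh scan; Z[15]=0
i=16: fresh scan; Z[16]=0
i=17: fresh scan; Z[17]=1 scan→box=[17,18)
i=18: fresh scan; Z[18]=2 scan→box=[18,20)
i=19: min(r-i=1, Z[1]=0)=0; Z[19]=0
i=20: fresh scan; Z[20]=0
i=21: fresh scan; Z[21]=1 scan→box=[21,22)

[22, 0, 0, 0, 2, 0, 0, 2, 0, 0, 0, 0, 0, 0, 0, 0, 0, 1, 2, 0, 0, 1]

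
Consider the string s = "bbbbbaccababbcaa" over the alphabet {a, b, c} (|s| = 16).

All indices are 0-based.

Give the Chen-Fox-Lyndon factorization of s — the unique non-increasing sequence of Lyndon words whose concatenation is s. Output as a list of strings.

emit factor 1: 'b' (i=0, period=1)
emit factor 2: 'b' (i=1, period=1)
emit factor 3: 'b' (i=2, period=1)
emit factor 4: 'b' (i=3, period=1)
emit factor 5: 'b' (i=4, period=1)
emit factor 6: 'acc' (i=5, period=3)
emit factor 7: 'ababbc' (i=8, period=6)
emit factor 8: 'a' (i=14, period=1)
emit factor 9: 'a' (i=15, period=1)

["b", "b", "b", "b", "b", "acc", "ababbc", "a", "a"]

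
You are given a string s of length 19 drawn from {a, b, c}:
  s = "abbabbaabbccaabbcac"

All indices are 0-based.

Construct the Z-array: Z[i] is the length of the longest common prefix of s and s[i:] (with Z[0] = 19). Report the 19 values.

Z[0]=19
i=1: fresh scan; Z[1]=0
i=2: fresh scan; Z[2]=0
i=3: fresh scan; Z[3]=4 grow→box=[3,7)
i=4: min(r-i=3, Z[1]=0)=0; Z[4]=0
i=5: min(r-i=2, Z[2]=0)=0; Z[5]=0
i=6: min(r-i=1, Z[3]=4)=1; Z[6]=1
i=7: fresh scan; Z[7]=3 grow→box=[7,10)
i=8: min(r-i=2, Z[1]=0)=0; Z[8]=0
i=9: min(r-i=1, Z[2]=0)=0; Z[9]=0
i=10: fresh scan; Z[10]=0
i=11: fresh scan; Z[11]=0
i=12: fresh scan; Z[12]=1 grow→box=[12,13)
i=13: fresh scan; Z[13]=3 grow→box=[13,16)
i=14: min(r-i=2, Z[1]=0)=0; Z[14]=0
i=15: min(r-i=1, Z[2]=0)=0; Z[15]=0
i=16: fresh scan; Z[16]=0
i=17: fresh scan; Z[17]=1 grow→box=[17,18)
i=18: fresh scan; Z[18]=0

[19, 0, 0, 4, 0, 0, 1, 3, 0, 0, 0, 0, 1, 3, 0, 0, 0, 1, 0]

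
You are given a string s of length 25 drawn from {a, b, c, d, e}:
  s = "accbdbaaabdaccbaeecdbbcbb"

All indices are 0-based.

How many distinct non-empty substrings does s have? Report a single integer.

293

rank→(start, suffix):
  0 → (6, 'aaabdaccbaeecdbbcbb')
  1 → (7, 'aabdaccbaeecdbbcbb')
  2 → (8, 'abdaccbaeecdbbcbb')
  3 → (11, 'accbaeecdbbcbb')
  4 → (0, 'accbdbaaabdaccbaeecdbbcbb')
  5 → (15, 'aeecdbbcbb')
  6 → (24, 'b')
  7 → (5, 'baaabdaccbaeecdbbcbb')
  8 → (14, 'baeecdbbcbb')
  9 → (23, 'bb')
  10 → (20, 'bbcbb')
  11 → (21, 'bcbb')
  12 → (9, 'bdaccbaeecdbbcbb')
  13 → (3, 'bdbaaabdaccbaeecdbbcbb')
  14 → (13, 'cbaeecdbbcbb')
  15 → (22, 'cbb')
  16 → (2, 'cbdbaaabdaccbaeecdbbcbb')
  17 → (12, 'ccbaeecdbbcbb')
  18 → (1, 'ccbdbaaabdaccbaeecdbbcbb')
  19 → (18, 'cdbbcbb')
  20 → (10, 'daccbaeecdbbcbb')
  21 → (4, 'dbaaabdaccbaeecdbbcbb')
  22 → (19, 'dbbcbb')
  23 → (17, 'ecdbbcbb')
  24 → (16, 'eecdbbcbb')

SA = [6, 7, 8, 11, 0, 15, 24, 5, 14, 23, 20, 21, 9, 3, 13, 22, 2, 12, 1, 18, 10, 4, 19, 17, 16]
[i] adj suffixes → lcp
  [1] 6/7 → 2 ('aa')
  [2] 7/8 → 1 ('a')
  [3] 8/11 → 1 ('a')
  [4] 11/0 → 4 ('accb')
  [5] 0/15 → 1 ('a')
  [6] 15/24 → 0 ('')
  [7] 24/5 → 1 ('b')
  [8] 5/14 → 2 ('ba')
  [9] 14/23 → 1 ('b')
  [10] 23/20 → 2 ('bb')
  [11] 20/21 → 1 ('b')
  [12] 21/9 → 1 ('b')
  [13] 9/3 → 2 ('bd')
  [14] 3/13 → 0 ('')
  [15] 13/22 → 2 ('cb')
  [16] 22/2 → 2 ('cb')
  [17] 2/12 → 1 ('c')
  [18] 12/1 → 3 ('ccb')
  [19] 1/18 → 1 ('c')
  [20] 18/10 → 0 ('')
  [21] 10/4 → 1 ('d')
  [22] 4/19 → 2 ('db')
  [23] 19/17 → 0 ('')
  [24] 17/16 → 1 ('e')

n(n+1)/2 = 25·26/2 = 325
Σ LCP = 0 + 2 + 1 + 1 + 4 + 1 + 0 + 1 + 2 + 1 + 2 + 1 + 1 + 2 + 0 + 2 + 2 + 1 + 3 + 1 + 0 + 1 + 2 + 0 + 1 = 32
distinct = 325 − 32 = 293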